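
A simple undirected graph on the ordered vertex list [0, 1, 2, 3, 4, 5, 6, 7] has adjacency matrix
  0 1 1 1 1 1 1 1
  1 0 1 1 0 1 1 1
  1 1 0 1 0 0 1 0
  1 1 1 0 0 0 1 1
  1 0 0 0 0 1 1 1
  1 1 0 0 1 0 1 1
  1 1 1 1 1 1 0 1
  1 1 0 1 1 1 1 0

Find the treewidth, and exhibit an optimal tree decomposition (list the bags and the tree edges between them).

Treewidth 4.
One optimal decomposition is:
Bags: B1 = {0, 1, 3, 6, 7}  B2 = {0, 1, 5, 6, 7}  B3 = {0, 1, 2, 3, 6}  B4 = {0, 4, 5, 6, 7}
Tree: B1–B2, B1–B3, B2–B4

Every bag has size at most 5, so the width is 5 − 1 = 4 and tw(G) ≤ 4. On the other hand G contains the 5-clique {0, 1, 2, 3, 6}. A clique must lie in a single bag of any decomposition, so no decomposition can have width below 4. The upper and lower bounds meet at 4, so that is the treewidth.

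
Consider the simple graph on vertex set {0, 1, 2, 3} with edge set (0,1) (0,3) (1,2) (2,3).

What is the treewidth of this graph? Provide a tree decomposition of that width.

Each bag holds 3 vertices, so the decomposition has width 2, which upper-bounds the treewidth. The edges 2–1–0–3–2 form a cycle, so G is not a tree and its treewidth is at least 2. The upper and lower bounds meet at 2, so that is the treewidth.

Treewidth 2.
One optimal decomposition is:
Bags: B1 = {0, 1, 2}  B2 = {0, 2, 3}
Tree: B1–B2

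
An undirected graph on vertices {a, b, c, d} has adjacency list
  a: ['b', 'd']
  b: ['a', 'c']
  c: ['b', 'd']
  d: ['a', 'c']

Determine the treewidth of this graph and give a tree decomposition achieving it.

Treewidth 2.
Bags: B1 = {a, c, d}  B2 = {a, b, c}
Tree: B1–B2

Each bag holds 3 vertices, so the decomposition has width 2, which upper-bounds the treewidth. Since a–d–c–b–a is a cycle in G, G is not acyclic. Forests are exactly the graphs of treewidth ≤ 1, so tw(G) ≥ 2. Therefore the treewidth is 2.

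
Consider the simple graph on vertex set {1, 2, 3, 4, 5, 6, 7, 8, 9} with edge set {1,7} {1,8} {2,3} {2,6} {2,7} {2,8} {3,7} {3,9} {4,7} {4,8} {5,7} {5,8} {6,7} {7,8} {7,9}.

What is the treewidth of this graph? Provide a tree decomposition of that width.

Treewidth 2.
One such decomposition:
Bags: B1 = {2, 7, 8}  B2 = {2, 3, 7}  B3 = {3, 7, 9}  B4 = {5, 7, 8}  B5 = {4, 7, 8}  B6 = {1, 7, 8}  B7 = {2, 6, 7}
Tree: B1–B2, B2–B3, B1–B4, B4–B5, B4–B6, B1–B7

The largest bag has 3 vertices, giving width 2; this decomposition certifies tw(G) ≤ 2. For the lower bound, the 3 vertices {1, 7, 8} are pairwise adjacent, and any tree decomposition puts a clique entirely inside one bag — forcing width ≥ 2. Combining the bounds, tw(G) = 2.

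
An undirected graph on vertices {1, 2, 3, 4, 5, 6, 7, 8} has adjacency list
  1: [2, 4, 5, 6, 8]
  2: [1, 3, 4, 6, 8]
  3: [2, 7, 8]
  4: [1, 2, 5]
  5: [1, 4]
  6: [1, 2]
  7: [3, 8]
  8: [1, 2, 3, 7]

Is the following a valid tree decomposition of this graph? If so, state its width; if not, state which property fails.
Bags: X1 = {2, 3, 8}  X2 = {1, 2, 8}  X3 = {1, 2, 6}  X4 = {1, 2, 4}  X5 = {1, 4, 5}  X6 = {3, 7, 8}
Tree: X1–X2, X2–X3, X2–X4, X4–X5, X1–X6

Vertex coverage: the bags together contain {1, 2, 3, 4, 5, 6, 7, 8}, the full vertex set. Edge coverage: each edge of G has both endpoints in at least one bag. Running intersection: for every vertex, the bags containing it form a connected subtree. All three properties hold, so this is a valid tree decomposition of width max|bag| − 1 = 2, and hence tw(G) ≤ 2.

Yes; width 2.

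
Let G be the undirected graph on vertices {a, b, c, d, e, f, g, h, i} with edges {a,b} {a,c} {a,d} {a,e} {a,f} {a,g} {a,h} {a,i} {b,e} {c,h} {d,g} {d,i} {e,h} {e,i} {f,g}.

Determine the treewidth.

A width-2 tree decomposition is:
Bags: B1 = {a, d, g}  B2 = {a, d, i}  B3 = {a, e, i}  B4 = {a, b, e}  B5 = {a, e, h}  B6 = {a, c, h}  B7 = {a, f, g}
Tree: B1–B2, B2–B3, B3–B4, B4–B5, B5–B6, B1–B7
Every bag has size at most 3, so the width is 3 − 1 = 2 and tw(G) ≤ 2. On the other hand G contains the 3-clique {a, d, g}. A clique must lie in a single bag of any decomposition, so no decomposition can have width below 2. Combining the bounds, tw(G) = 2.

2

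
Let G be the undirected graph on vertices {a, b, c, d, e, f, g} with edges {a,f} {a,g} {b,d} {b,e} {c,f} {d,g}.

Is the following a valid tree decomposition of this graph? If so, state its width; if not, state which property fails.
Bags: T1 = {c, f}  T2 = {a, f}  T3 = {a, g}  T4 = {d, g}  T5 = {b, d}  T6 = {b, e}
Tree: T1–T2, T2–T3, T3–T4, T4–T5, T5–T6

Yes; width 1.

Checking the three conditions: (i) the bags cover all of {a, b, c, d, e, f, g}; (ii) for each edge, some bag contains both endpoints; (iii) the bags containing any fixed vertex form a subtree. All hold, so the decomposition is valid with width 2 − 1 = 1.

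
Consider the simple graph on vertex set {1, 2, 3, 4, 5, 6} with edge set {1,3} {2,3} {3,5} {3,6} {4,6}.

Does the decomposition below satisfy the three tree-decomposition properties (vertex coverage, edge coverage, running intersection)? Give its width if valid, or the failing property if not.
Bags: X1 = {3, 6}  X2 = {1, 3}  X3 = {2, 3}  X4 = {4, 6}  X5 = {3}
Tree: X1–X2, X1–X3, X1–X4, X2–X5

No — vertex 5 appears in no bag.

A tree decomposition must satisfy three properties: every vertex lies in some bag; for every edge, both endpoints lie together in some bag; and for every vertex, the bags containing it form a connected subtree. Here vertex 5 appears in no bag, so the decomposition is invalid.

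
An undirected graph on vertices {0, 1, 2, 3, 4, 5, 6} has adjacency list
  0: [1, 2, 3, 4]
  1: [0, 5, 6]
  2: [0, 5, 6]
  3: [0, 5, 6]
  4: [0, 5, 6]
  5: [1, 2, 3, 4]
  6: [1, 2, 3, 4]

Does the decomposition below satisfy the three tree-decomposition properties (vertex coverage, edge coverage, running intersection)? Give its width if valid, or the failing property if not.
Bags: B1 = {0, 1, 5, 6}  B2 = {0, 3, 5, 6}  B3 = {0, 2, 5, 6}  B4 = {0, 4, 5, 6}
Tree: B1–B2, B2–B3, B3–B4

Yes; width 3.

Checking the three conditions: (i) the bags cover all of {0, 1, 2, 3, 4, 5, 6}; (ii) for each edge, some bag contains both endpoints; (iii) the bags containing any fixed vertex form a subtree. All hold, so the decomposition is valid with width 4 − 1 = 3.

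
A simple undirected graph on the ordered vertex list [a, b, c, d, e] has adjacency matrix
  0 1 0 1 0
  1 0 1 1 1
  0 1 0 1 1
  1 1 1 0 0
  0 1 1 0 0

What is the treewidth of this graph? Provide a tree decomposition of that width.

Treewidth 2.
Bags: B1 = {a, b, d}  B2 = {b, c, d}  B3 = {b, c, e}
Tree: B1–B2, B2–B3

Each bag holds 3 vertices, so the decomposition has width 2, which upper-bounds the treewidth. Conversely, {b, c, d} is a clique of size 3, and the vertices of any clique must share a bag in every tree decomposition; so some bag has ≥ 3 vertices and tw(G) ≥ 2. The upper and lower bounds meet at 2, so that is the treewidth.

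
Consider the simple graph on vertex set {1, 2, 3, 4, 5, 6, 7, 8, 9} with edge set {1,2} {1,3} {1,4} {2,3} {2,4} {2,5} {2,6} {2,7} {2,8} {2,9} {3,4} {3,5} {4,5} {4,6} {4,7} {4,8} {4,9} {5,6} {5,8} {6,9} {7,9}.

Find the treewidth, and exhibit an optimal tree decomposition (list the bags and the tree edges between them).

Treewidth 3.
One such decomposition:
Bags: B1 = {2, 4, 6, 9}  B2 = {2, 4, 5, 6}  B3 = {2, 4, 7, 9}  B4 = {2, 3, 4, 5}  B5 = {1, 2, 3, 4}  B6 = {2, 4, 5, 8}
Tree: B1–B2, B1–B3, B2–B4, B4–B5, B2–B6

The largest bag has 4 vertices, giving width 3; this decomposition certifies tw(G) ≤ 3. Conversely, {1, 2, 3, 4} is a clique of size 4, and the vertices of any clique must share a bag in every tree decomposition; so some bag has ≥ 4 vertices and tw(G) ≥ 3. The upper and lower bounds meet at 3, so that is the treewidth.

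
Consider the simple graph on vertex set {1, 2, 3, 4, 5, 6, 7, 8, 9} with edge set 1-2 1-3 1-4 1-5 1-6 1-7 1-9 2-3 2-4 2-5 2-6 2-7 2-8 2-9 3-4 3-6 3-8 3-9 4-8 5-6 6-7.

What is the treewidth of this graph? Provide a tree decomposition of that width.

Treewidth 3.
Bags: B1 = {1, 2, 6, 7}  B2 = {1, 2, 3, 6}  B3 = {1, 2, 3, 9}  B4 = {1, 2, 3, 4}  B5 = {2, 3, 4, 8}  B6 = {1, 2, 5, 6}
Tree: B1–B2, B2–B3, B3–B4, B4–B5, B1–B6

Each bag holds 4 vertices, so the decomposition has width 3, which upper-bounds the treewidth. Conversely, {2, 3, 4, 8} is a clique of size 4, and the vertices of any clique must share a bag in every tree decomposition; so some bag has ≥ 4 vertices and tw(G) ≥ 3. Combining the bounds, tw(G) = 3.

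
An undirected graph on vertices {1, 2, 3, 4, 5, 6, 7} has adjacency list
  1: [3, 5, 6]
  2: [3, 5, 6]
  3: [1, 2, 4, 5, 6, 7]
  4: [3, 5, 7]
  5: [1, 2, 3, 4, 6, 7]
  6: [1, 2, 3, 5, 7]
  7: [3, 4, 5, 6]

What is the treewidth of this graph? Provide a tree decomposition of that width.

Treewidth 3.
One optimal decomposition is:
Bags: B1 = {2, 3, 5, 6}  B2 = {3, 5, 6, 7}  B3 = {1, 3, 5, 6}  B4 = {3, 4, 5, 7}
Tree: B1–B2, B1–B3, B2–B4

Each bag holds 4 vertices, so the decomposition has width 3, which upper-bounds the treewidth. On the other hand G contains the 4-clique {3, 4, 5, 7}. A clique must lie in a single bag of any decomposition, so no decomposition can have width below 3. The upper and lower bounds meet at 3, so that is the treewidth.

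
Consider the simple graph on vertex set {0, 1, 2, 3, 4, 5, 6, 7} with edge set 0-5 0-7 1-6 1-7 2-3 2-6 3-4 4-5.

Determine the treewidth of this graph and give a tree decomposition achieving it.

Treewidth 2.
One optimal decomposition is:
Bags: B1 = {0, 5, 7}  B2 = {4, 5, 7}  B3 = {3, 4, 7}  B4 = {2, 3, 7}  B5 = {2, 6, 7}  B6 = {1, 6, 7}
Tree: B1–B2, B2–B3, B3–B4, B4–B5, B5–B6

Every bag has size at most 3, so the width is 3 − 1 = 2 and tw(G) ≤ 2. For the lower bound, G contains the cycle 7–0–5–4–3–2–6–1–7, so G is not a forest; only forests have treewidth ≤ 1, hence tw(G) ≥ 2. Combining the bounds, tw(G) = 2.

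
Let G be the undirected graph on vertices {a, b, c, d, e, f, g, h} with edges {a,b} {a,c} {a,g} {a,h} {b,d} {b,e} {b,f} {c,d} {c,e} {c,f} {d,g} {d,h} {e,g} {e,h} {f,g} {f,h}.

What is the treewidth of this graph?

4

A width-4 tree decomposition is:
Bags: B1 = {b, c, e, g, h}  B2 = {b, c, f, g, h}  B3 = {b, c, d, g, h}  B4 = {a, b, c, g, h}
Tree: B1–B2, B2–B3, B3–B4
The largest bag has 5 vertices, giving width 4; this decomposition certifies tw(G) ≤ 4. For the lower bound: the 5 vertex sets {e,h}, {b,f}, {d,g}, {c}, {a} are disjoint, each induces a connected subgraph, and every pair is joined by at least one edge of G. Contracting each set to a single vertex therefore yields K_{5} as a minor, and since treewidth is minor-monotone, tw(G) ≥ tw(K_{5}) = 4. Combining the bounds, tw(G) = 4.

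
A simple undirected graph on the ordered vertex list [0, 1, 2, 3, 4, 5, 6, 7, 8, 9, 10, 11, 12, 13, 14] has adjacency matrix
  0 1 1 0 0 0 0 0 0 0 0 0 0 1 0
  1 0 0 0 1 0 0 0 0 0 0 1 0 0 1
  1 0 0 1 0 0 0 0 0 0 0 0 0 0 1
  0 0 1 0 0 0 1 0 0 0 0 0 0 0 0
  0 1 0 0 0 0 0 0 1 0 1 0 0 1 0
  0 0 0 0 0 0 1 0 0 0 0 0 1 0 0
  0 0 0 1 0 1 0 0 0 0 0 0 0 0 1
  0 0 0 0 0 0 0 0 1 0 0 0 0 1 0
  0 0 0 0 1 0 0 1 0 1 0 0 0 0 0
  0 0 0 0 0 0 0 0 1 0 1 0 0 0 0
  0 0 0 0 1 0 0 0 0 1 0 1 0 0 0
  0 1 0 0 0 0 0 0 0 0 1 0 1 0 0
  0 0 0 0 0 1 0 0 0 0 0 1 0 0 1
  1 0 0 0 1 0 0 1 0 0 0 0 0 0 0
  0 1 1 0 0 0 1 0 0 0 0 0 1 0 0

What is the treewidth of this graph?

A width-3 tree decomposition is:
Bags: B1 = {7, 8, 9, 13}  B2 = {4, 8, 9, 13}  B3 = {4, 9, 10, 13}  B4 = {0, 4, 10, 13}  B5 = {0, 1, 4, 10}  B6 = {0, 1, 10, 11}  B7 = {0, 1, 2, 11}  B8 = {1, 2, 11, 14}  B9 = {2, 11, 12, 14}  B10 = {2, 3, 12, 14}  B11 = {3, 6, 12, 14}  B12 = {3, 5, 6, 12}
Tree: B1–B2, B2–B3, B3–B4, B4–B5, B5–B6, B6–B7, B7–B8, B8–B9, B9–B10, B10–B11, B11–B12
The largest bag has 4 vertices, giving width 3; this decomposition certifies tw(G) ≤ 3. For the lower bound: the 4 vertex sets {7,8,9}, {13}, {4}, {0,1,10,11} are disjoint, each induces a connected subgraph, and every pair is joined by at least one edge of G. Contracting each set to a single vertex therefore yields K_{4} as a minor, and since treewidth is minor-monotone, tw(G) ≥ tw(K_{4}) = 3. Therefore the treewidth is 3.

3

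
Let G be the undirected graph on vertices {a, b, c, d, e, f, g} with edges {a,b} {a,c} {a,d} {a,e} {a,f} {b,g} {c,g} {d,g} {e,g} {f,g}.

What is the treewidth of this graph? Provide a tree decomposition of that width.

Treewidth 2.
Bags: B1 = {a, b, g}  B2 = {a, d, g}  B3 = {a, c, g}  B4 = {a, f, g}  B5 = {a, e, g}
Tree: B1–B2, B2–B3, B3–B4, B4–B5

Every bag has size at most 3, so the width is 3 − 1 = 2 and tw(G) ≤ 2. The edges a–b–g–d–a form a cycle, so G is not a tree and its treewidth is at least 2. Hence tw(G) = 2 exactly.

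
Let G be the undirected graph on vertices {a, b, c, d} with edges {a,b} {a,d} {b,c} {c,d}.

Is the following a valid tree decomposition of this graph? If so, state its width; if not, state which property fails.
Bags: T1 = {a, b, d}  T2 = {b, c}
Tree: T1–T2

A tree decomposition must satisfy three properties: every vertex lies in some bag; for every edge, both endpoints lie together in some bag; and for every vertex, the bags containing it form a connected subtree. Here edge (d,c) lies in no bag, so the decomposition is invalid.

No — edge (d,c) lies in no bag.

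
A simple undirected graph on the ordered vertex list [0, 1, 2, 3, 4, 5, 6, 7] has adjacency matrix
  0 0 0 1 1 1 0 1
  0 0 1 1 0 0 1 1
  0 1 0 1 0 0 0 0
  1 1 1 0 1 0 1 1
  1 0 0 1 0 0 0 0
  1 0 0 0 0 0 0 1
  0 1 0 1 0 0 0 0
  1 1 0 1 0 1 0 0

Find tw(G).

A width-2 tree decomposition is:
Bags: B1 = {1, 3, 6}  B2 = {1, 3, 7}  B3 = {1, 2, 3}  B4 = {0, 3, 7}  B5 = {0, 5, 7}  B6 = {0, 3, 4}
Tree: B1–B2, B1–B3, B2–B4, B4–B5, B4–B6
The largest bag has 3 vertices, giving width 2; this decomposition certifies tw(G) ≤ 2. Conversely, {0, 3, 4} is a clique of size 3, and the vertices of any clique must share a bag in every tree decomposition; so some bag has ≥ 3 vertices and tw(G) ≥ 2. The upper and lower bounds meet at 2, so that is the treewidth.

2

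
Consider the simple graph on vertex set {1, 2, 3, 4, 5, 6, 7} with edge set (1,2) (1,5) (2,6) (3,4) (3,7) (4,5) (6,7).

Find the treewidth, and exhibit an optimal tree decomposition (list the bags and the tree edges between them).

The largest bag has 3 vertices, giving width 2; this decomposition certifies tw(G) ≤ 2. For the lower bound, G contains the cycle 6–7–3–4–5–1–2–6, so G is not a forest; only forests have treewidth ≤ 1, hence tw(G) ≥ 2. Therefore the treewidth is 2.

Treewidth 2.
Bags: B1 = {3, 6, 7}  B2 = {3, 4, 6}  B3 = {4, 5, 6}  B4 = {1, 5, 6}  B5 = {1, 2, 6}
Tree: B1–B2, B2–B3, B3–B4, B4–B5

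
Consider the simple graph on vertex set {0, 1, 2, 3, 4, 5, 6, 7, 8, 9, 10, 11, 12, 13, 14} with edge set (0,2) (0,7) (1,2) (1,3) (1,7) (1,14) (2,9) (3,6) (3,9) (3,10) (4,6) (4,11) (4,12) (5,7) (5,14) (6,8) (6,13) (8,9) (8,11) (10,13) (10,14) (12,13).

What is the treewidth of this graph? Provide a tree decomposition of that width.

Treewidth 3.
One such decomposition:
Bags: B1 = {4, 11, 12, 13}  B2 = {4, 6, 11, 13}  B3 = {6, 8, 11, 13}  B4 = {6, 8, 10, 13}  B5 = {3, 6, 8, 10}  B6 = {3, 8, 9, 10}  B7 = {3, 9, 10, 14}  B8 = {1, 3, 9, 14}  B9 = {1, 2, 9, 14}  B10 = {1, 2, 5, 14}  B11 = {1, 2, 5, 7}  B12 = {0, 2, 5, 7}
Tree: B1–B2, B2–B3, B3–B4, B4–B5, B5–B6, B6–B7, B7–B8, B8–B9, B9–B10, B10–B11, B11–B12

Each bag holds 4 vertices, so the decomposition has width 3, which upper-bounds the treewidth. For the lower bound: the 4 vertex sets {4,11,12}, {13}, {6}, {3,8,9,10} are disjoint, each induces a connected subgraph, and every pair is joined by at least one edge of G. Contracting each set to a single vertex therefore yields K_{4} as a minor, and since treewidth is minor-monotone, tw(G) ≥ tw(K_{4}) = 3. Combining the bounds, tw(G) = 3.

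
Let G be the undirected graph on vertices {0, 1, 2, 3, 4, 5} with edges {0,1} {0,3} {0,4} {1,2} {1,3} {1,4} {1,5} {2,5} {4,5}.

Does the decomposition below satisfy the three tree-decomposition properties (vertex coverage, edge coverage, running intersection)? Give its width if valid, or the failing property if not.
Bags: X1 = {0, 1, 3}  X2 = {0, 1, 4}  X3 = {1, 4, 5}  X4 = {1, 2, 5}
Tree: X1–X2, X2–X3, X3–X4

Every vertex of G appears in some bag (union = {0, 1, 2, 3, 4, 5}); every edge is covered by a bag; and for each vertex v the set of bags containing v is connected in the bag tree. The decomposition is therefore valid. The largest bag has 3 vertices, so the width is 2.

Yes; width 2.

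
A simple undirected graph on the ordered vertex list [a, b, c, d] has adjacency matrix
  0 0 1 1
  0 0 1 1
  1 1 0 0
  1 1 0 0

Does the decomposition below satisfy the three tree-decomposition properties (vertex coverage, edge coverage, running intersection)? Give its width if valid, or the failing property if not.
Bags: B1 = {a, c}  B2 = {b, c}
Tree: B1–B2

A tree decomposition must satisfy three properties: every vertex lies in some bag; for every edge, both endpoints lie together in some bag; and for every vertex, the bags containing it form a connected subtree. Here vertex d appears in no bag, so the decomposition is invalid.

No — vertex d appears in no bag.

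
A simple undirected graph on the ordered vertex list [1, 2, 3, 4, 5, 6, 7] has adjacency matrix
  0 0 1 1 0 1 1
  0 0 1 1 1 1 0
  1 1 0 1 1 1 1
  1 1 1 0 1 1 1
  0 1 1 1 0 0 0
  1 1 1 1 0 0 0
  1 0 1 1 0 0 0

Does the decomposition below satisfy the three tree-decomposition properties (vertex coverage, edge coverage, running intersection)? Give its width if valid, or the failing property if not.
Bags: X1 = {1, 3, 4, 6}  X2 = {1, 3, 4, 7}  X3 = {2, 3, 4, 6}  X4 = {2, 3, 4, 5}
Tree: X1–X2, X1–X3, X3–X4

Every vertex of G appears in some bag (union = {1, 2, 3, 4, 5, 6, 7}); every edge is covered by a bag; and for each vertex v the set of bags containing v is connected in the bag tree. The decomposition is therefore valid. The largest bag has 4 vertices, so the width is 3.

Yes; width 3.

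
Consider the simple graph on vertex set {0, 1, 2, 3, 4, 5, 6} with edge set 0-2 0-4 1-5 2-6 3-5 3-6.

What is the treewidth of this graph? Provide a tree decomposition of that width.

Every bag has size at most 2, so the width is 2 − 1 = 1 and tw(G) ≤ 1. Any graph with an edge has treewidth ≥ 1, and G has the edge 1–5. Therefore the treewidth is 1.

Treewidth 1.
One optimal decomposition is:
Bags: B1 = {1, 5}  B2 = {3, 5}  B3 = {3, 6}  B4 = {2, 6}  B5 = {0, 2}  B6 = {0, 4}
Tree: B1–B2, B2–B3, B3–B4, B4–B5, B5–B6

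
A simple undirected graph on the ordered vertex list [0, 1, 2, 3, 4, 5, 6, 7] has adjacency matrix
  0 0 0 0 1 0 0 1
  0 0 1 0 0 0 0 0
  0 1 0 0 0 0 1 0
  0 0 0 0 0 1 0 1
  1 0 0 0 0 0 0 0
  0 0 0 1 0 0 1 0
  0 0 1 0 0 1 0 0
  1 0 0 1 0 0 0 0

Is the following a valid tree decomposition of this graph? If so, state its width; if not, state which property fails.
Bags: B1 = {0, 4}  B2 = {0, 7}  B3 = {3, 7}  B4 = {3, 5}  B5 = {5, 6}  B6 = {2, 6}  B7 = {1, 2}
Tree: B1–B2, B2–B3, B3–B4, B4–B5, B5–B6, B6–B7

Vertex coverage: the bags together contain {0, 1, 2, 3, 4, 5, 6, 7}, the full vertex set. Edge coverage: each edge of G has both endpoints in at least one bag. Running intersection: for every vertex, the bags containing it form a connected subtree. All three properties hold, so this is a valid tree decomposition of width max|bag| − 1 = 1, and hence tw(G) ≤ 1.

Yes; width 1.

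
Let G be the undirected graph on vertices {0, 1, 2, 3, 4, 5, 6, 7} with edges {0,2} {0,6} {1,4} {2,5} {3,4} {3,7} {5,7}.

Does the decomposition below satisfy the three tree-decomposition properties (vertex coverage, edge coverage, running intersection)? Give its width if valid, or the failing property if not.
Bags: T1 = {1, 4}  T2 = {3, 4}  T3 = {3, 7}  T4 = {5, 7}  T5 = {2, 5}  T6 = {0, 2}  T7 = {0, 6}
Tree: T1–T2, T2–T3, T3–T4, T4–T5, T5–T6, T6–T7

Checking the three conditions: (i) the bags cover all of {0, 1, 2, 3, 4, 5, 6, 7}; (ii) for each edge, some bag contains both endpoints; (iii) the bags containing any fixed vertex form a subtree. All hold, so the decomposition is valid with width 2 − 1 = 1.

Yes; width 1.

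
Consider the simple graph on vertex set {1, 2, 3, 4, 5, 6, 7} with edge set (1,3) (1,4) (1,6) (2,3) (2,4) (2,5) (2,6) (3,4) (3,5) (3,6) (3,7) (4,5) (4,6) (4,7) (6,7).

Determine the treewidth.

A width-3 tree decomposition is:
Bags: B1 = {2, 3, 4, 5}  B2 = {2, 3, 4, 6}  B3 = {3, 4, 6, 7}  B4 = {1, 3, 4, 6}
Tree: B1–B2, B2–B3, B3–B4
Each bag holds 4 vertices, so the decomposition has width 3, which upper-bounds the treewidth. On the other hand G contains the 4-clique {2, 3, 4, 5}. A clique must lie in a single bag of any decomposition, so no decomposition can have width below 3. Hence tw(G) = 3 exactly.

3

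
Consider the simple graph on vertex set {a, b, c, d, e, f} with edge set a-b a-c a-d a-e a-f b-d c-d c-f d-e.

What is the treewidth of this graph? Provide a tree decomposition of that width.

Treewidth 2.
One optimal decomposition is:
Bags: B1 = {a, d, e}  B2 = {a, c, d}  B3 = {a, b, d}  B4 = {a, c, f}
Tree: B1–B2, B1–B3, B2–B4

Every bag has size at most 3, so the width is 3 − 1 = 2 and tw(G) ≤ 2. For the lower bound, the 3 vertices {a, d, e} are pairwise adjacent, and any tree decomposition puts a clique entirely inside one bag — forcing width ≥ 2. Hence tw(G) = 2 exactly.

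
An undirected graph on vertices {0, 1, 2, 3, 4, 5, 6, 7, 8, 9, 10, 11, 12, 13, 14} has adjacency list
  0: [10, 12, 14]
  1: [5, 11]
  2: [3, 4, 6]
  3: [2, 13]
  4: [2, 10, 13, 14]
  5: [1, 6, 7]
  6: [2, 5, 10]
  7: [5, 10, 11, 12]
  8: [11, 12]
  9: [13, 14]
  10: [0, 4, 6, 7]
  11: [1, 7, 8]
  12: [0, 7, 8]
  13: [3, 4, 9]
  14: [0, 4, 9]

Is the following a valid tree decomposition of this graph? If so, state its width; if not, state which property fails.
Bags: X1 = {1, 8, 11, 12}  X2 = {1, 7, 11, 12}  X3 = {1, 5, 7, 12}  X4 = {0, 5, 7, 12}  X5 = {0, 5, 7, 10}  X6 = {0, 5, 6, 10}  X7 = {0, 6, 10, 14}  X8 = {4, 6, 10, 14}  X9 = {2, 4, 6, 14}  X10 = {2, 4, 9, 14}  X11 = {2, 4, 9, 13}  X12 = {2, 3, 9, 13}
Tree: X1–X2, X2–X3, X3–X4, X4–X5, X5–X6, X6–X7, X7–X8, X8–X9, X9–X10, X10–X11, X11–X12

Vertex coverage: the bags together contain {0, 1, 2, 3, 4, 5, 6, 7, 8, 9, 10, 11, 12, 13, 14}, the full vertex set. Edge coverage: each edge of G has both endpoints in at least one bag. Running intersection: for every vertex, the bags containing it form a connected subtree. All three properties hold, so this is a valid tree decomposition of width max|bag| − 1 = 3, and hence tw(G) ≤ 3.

Yes; width 3.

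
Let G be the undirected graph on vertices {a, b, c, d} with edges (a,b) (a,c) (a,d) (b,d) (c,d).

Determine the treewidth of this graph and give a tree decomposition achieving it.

Treewidth 2.
Bags: B1 = {a, c, d}  B2 = {a, b, d}
Tree: B1–B2

The largest bag has 3 vertices, giving width 2; this decomposition certifies tw(G) ≤ 2. On the other hand G contains the 3-clique {a, c, d}. A clique must lie in a single bag of any decomposition, so no decomposition can have width below 2. Combining the bounds, tw(G) = 2.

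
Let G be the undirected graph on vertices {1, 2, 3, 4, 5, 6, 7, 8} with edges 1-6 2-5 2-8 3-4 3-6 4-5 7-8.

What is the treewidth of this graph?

1

A width-1 tree decomposition is:
Bags: B1 = {7, 8}  B2 = {2, 8}  B3 = {2, 5}  B4 = {4, 5}  B5 = {3, 4}  B6 = {3, 6}  B7 = {1, 6}
Tree: B1–B2, B2–B3, B3–B4, B4–B5, B5–B6, B6–B7
The largest bag has 2 vertices, giving width 1; this decomposition certifies tw(G) ≤ 1. Since G has at least one edge (e.g. 7–8), it is not an edgeless graph, so tw(G) ≥ 1. The upper and lower bounds meet at 1, so that is the treewidth.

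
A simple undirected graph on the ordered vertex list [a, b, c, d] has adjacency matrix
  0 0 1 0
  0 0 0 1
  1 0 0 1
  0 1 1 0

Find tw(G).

1

A width-1 tree decomposition is:
Bags: B1 = {a, c}  B2 = {c, d}  B3 = {b, d}
Tree: B1–B2, B2–B3
Every bag has size at most 2, so the width is 2 − 1 = 1 and tw(G) ≤ 1. Any graph with an edge has treewidth ≥ 1, and G has the edge a–c. Therefore the treewidth is 1.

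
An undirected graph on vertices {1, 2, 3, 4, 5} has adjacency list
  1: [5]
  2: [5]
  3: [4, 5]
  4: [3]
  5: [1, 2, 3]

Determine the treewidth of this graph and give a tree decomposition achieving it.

Treewidth 1.
Bags: B1 = {3, 5}  B2 = {3, 4}  B3 = {1, 5}  B4 = {2, 5}
Tree: B1–B2, B1–B3, B3–B4

Every bag has size at most 2, so the width is 2 − 1 = 1 and tw(G) ≤ 1. Any graph with an edge has treewidth ≥ 1, and G has the edge 3–5. Combining the bounds, tw(G) = 1.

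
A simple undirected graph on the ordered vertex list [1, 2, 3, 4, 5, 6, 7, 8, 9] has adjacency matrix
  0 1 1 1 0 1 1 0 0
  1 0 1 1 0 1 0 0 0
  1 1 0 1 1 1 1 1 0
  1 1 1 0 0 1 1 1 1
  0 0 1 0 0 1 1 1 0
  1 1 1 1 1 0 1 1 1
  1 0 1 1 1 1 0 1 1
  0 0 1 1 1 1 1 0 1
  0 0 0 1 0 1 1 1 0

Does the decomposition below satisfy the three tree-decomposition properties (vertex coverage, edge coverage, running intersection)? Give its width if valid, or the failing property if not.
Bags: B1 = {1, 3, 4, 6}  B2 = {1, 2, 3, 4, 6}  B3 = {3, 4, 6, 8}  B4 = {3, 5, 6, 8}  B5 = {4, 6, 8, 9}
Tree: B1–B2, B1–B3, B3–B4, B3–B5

No — vertex 7 appears in no bag.

A tree decomposition must satisfy three properties: every vertex lies in some bag; for every edge, both endpoints lie together in some bag; and for every vertex, the bags containing it form a connected subtree. Here vertex 7 appears in no bag, so the decomposition is invalid.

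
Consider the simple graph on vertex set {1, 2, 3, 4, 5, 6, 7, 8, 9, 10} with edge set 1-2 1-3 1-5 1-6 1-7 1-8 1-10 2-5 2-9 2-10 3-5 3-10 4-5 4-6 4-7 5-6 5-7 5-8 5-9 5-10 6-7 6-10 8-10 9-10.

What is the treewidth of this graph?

A width-3 tree decomposition is:
Bags: B1 = {1, 2, 5, 10}  B2 = {1, 5, 8, 10}  B3 = {1, 5, 6, 10}  B4 = {1, 3, 5, 10}  B5 = {1, 5, 6, 7}  B6 = {2, 5, 9, 10}  B7 = {4, 5, 6, 7}
Tree: B1–B2, B1–B3, B3–B4, B3–B5, B1–B6, B5–B7
Each bag holds 4 vertices, so the decomposition has width 3, which upper-bounds the treewidth. For the lower bound, the 4 vertices {1, 5, 8, 10} are pairwise adjacent, and any tree decomposition puts a clique entirely inside one bag — forcing width ≥ 3. Therefore the treewidth is 3.

3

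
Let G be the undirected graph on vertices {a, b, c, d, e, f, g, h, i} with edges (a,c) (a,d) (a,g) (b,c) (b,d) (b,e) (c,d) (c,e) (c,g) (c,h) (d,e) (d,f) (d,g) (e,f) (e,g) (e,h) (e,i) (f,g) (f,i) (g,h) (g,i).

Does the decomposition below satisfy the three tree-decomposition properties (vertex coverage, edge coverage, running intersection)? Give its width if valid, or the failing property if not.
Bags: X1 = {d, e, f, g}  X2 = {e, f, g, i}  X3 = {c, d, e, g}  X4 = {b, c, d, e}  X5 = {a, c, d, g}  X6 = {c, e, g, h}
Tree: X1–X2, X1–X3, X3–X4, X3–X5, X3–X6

Vertex coverage: the bags together contain {a, b, c, d, e, f, g, h, i}, the full vertex set. Edge coverage: each edge of G has both endpoints in at least one bag. Running intersection: for every vertex, the bags containing it form a connected subtree. All three properties hold, so this is a valid tree decomposition of width max|bag| − 1 = 3, and hence tw(G) ≤ 3.

Yes; width 3.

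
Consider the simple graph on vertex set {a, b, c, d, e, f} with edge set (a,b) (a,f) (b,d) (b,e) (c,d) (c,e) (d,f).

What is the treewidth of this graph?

A width-2 tree decomposition is:
Bags: B1 = {a, d, f}  B2 = {a, b, d}  B3 = {b, c, d}  B4 = {b, c, e}
Tree: B1–B2, B2–B3, B3–B4
The largest bag has 3 vertices, giving width 2; this decomposition certifies tw(G) ≤ 2. Since f–a–b–d–f is a cycle in G, G is not acyclic. Forests are exactly the graphs of treewidth ≤ 1, so tw(G) ≥ 2. Combining the bounds, tw(G) = 2.

2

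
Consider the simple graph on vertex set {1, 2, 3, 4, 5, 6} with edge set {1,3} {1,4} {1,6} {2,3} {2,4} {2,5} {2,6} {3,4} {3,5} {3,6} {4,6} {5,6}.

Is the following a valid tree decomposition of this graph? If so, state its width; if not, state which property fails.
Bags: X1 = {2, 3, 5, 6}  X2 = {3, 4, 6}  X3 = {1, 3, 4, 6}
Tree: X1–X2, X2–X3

No — edge (2,4) lies in no bag.

A tree decomposition must satisfy three properties: every vertex lies in some bag; for every edge, both endpoints lie together in some bag; and for every vertex, the bags containing it form a connected subtree. Here edge (2,4) lies in no bag, so the decomposition is invalid.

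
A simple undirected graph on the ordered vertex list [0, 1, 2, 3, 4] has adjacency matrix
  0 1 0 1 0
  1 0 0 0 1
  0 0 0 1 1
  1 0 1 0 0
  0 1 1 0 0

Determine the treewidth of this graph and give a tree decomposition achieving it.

Treewidth 2.
Bags: B1 = {0, 2, 3}  B2 = {0, 2, 4}  B3 = {0, 1, 4}
Tree: B1–B2, B2–B3

The largest bag has 3 vertices, giving width 2; this decomposition certifies tw(G) ≤ 2. The edges 0–3–2–4–1–0 form a cycle, so G is not a tree and its treewidth is at least 2. Combining the bounds, tw(G) = 2.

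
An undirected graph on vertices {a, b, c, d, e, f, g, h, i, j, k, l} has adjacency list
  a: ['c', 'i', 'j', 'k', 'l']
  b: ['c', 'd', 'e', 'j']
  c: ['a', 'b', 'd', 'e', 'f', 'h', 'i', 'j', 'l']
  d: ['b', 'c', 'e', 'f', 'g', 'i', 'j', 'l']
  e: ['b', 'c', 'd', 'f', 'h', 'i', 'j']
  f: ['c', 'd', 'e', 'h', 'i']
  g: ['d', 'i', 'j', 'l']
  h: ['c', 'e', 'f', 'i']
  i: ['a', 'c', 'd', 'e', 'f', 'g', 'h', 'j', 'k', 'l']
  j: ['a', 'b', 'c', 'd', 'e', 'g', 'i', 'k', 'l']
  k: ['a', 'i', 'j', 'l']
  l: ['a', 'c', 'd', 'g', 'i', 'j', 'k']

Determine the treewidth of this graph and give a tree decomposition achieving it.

Each bag holds 5 vertices, so the decomposition has width 4, which upper-bounds the treewidth. For the lower bound, the 5 vertices {b, c, d, e, j} are pairwise adjacent, and any tree decomposition puts a clique entirely inside one bag — forcing width ≥ 4. Hence tw(G) = 4 exactly.

Treewidth 4.
One such decomposition:
Bags: B1 = {c, d, i, j, l}  B2 = {a, c, i, j, l}  B3 = {c, d, e, i, j}  B4 = {b, c, d, e, j}  B5 = {a, i, j, k, l}  B6 = {c, d, e, f, i}  B7 = {c, e, f, h, i}  B8 = {d, g, i, j, l}
Tree: B1–B2, B1–B3, B3–B4, B2–B5, B3–B6, B6–B7, B1–B8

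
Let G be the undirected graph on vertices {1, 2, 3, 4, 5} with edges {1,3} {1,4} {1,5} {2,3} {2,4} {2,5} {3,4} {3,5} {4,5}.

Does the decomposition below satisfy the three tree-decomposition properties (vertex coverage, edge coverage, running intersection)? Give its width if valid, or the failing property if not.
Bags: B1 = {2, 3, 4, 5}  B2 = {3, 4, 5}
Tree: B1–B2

No — vertex 1 appears in no bag.

A tree decomposition must satisfy three properties: every vertex lies in some bag; for every edge, both endpoints lie together in some bag; and for every vertex, the bags containing it form a connected subtree. Here vertex 1 appears in no bag, so the decomposition is invalid.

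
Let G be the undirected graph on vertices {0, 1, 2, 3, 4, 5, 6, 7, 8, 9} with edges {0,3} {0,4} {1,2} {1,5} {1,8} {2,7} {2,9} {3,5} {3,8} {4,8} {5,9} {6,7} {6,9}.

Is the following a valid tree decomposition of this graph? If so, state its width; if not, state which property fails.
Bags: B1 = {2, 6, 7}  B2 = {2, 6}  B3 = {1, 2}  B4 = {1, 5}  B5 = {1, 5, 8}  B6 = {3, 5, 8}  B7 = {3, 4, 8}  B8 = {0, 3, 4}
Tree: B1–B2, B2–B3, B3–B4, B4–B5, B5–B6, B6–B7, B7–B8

A tree decomposition must satisfy three properties: every vertex lies in some bag; for every edge, both endpoints lie together in some bag; and for every vertex, the bags containing it form a connected subtree. Here vertex 9 appears in no bag, so the decomposition is invalid.

No — vertex 9 appears in no bag.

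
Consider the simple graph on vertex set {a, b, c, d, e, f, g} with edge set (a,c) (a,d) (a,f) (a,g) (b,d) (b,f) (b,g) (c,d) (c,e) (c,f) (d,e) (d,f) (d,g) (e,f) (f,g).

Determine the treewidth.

A width-3 tree decomposition is:
Bags: B1 = {a, d, f, g}  B2 = {b, d, f, g}  B3 = {a, c, d, f}  B4 = {c, d, e, f}
Tree: B1–B2, B1–B3, B3–B4
Every bag has size at most 4, so the width is 4 − 1 = 3 and tw(G) ≤ 3. On the other hand G contains the 4-clique {a, d, f, g}. A clique must lie in a single bag of any decomposition, so no decomposition can have width below 3. Therefore the treewidth is 3.

3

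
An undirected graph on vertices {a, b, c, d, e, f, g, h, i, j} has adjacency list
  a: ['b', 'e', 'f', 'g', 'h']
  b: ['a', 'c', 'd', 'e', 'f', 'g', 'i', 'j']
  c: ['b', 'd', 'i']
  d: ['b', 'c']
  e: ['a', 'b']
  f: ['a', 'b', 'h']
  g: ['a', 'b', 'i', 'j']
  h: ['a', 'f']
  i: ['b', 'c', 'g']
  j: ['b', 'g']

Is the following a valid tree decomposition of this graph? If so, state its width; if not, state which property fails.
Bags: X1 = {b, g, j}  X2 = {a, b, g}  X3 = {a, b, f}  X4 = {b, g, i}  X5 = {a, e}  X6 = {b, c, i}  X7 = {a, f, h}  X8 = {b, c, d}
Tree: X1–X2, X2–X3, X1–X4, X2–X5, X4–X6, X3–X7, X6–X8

No — edge (b,e) lies in no bag.

A tree decomposition must satisfy three properties: every vertex lies in some bag; for every edge, both endpoints lie together in some bag; and for every vertex, the bags containing it form a connected subtree. Here edge (b,e) lies in no bag, so the decomposition is invalid.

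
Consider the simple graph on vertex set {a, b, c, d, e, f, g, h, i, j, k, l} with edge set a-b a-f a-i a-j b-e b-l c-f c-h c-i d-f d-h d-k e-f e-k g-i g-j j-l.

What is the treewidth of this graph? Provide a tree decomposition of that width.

The largest bag has 4 vertices, giving width 3; this decomposition certifies tw(G) ≤ 3. For the lower bound: the 4 vertex sets {d,h,k}, {e}, {f}, {a,b,c,i} are disjoint, each induces a connected subgraph, and every pair is joined by at least one edge of G. Contracting each set to a single vertex therefore yields K_{4} as a minor, and since treewidth is minor-monotone, tw(G) ≥ tw(K_{4}) = 3. Combining the bounds, tw(G) = 3.

Treewidth 3.
One optimal decomposition is:
Bags: B1 = {d, e, h, k}  B2 = {d, e, f, h}  B3 = {c, e, f, h}  B4 = {b, c, e, f}  B5 = {a, b, c, f}  B6 = {a, b, c, i}  B7 = {a, b, i, l}  B8 = {a, i, j, l}  B9 = {g, i, j, l}
Tree: B1–B2, B2–B3, B3–B4, B4–B5, B5–B6, B6–B7, B7–B8, B8–B9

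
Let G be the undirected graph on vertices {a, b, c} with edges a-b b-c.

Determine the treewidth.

A width-1 tree decomposition is:
Bags: B1 = {b, c}  B2 = {a, b}
Tree: B1–B2
Each bag holds 2 vertices, so the decomposition has width 1, which upper-bounds the treewidth. Since G has at least one edge (e.g. c–b), it is not an edgeless graph, so tw(G) ≥ 1. Combining the bounds, tw(G) = 1.

1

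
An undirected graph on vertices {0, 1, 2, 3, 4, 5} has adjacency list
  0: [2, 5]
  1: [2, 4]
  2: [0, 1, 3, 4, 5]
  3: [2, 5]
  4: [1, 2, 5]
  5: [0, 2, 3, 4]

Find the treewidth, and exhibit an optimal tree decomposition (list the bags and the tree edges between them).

The largest bag has 3 vertices, giving width 2; this decomposition certifies tw(G) ≤ 2. Conversely, {1, 2, 4} is a clique of size 3, and the vertices of any clique must share a bag in every tree decomposition; so some bag has ≥ 3 vertices and tw(G) ≥ 2. Therefore the treewidth is 2.

Treewidth 2.
One such decomposition:
Bags: B1 = {2, 4, 5}  B2 = {1, 2, 4}  B3 = {2, 3, 5}  B4 = {0, 2, 5}
Tree: B1–B2, B1–B3, B3–B4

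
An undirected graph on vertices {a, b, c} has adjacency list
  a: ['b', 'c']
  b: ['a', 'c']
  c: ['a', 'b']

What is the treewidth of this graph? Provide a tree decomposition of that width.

Treewidth 2.
One such decomposition:
Bags: B1 = {a, b, c}
Tree: (single bag)

A single bag containing all 3 vertices is trivially a valid decomposition of width 2. Conversely, {a, b, c} is a clique of size 3, and the vertices of any clique must share a bag in every tree decomposition; so some bag has ≥ 3 vertices and tw(G) ≥ 2. Hence tw(G) = 2 exactly.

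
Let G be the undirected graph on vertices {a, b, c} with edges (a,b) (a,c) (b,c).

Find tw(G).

2

A width-2 tree decomposition is:
Bags: B1 = {a, b, c}
Tree: (single bag)
A single bag containing all 3 vertices is trivially a valid decomposition of width 2. On the other hand G contains the 3-clique {a, b, c}. A clique must lie in a single bag of any decomposition, so no decomposition can have width below 2. Combining the bounds, tw(G) = 2.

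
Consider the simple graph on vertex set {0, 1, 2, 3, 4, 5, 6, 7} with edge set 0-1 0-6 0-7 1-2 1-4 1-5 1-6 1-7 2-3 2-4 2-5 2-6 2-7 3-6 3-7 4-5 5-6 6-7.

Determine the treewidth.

3

A width-3 tree decomposition is:
Bags: B1 = {1, 2, 5, 6}  B2 = {1, 2, 4, 5}  B3 = {1, 2, 6, 7}  B4 = {2, 3, 6, 7}  B5 = {0, 1, 6, 7}
Tree: B1–B2, B1–B3, B3–B4, B3–B5
Every bag has size at most 4, so the width is 4 − 1 = 3 and tw(G) ≤ 3. On the other hand G contains the 4-clique {0, 1, 6, 7}. A clique must lie in a single bag of any decomposition, so no decomposition can have width below 3. Hence tw(G) = 3 exactly.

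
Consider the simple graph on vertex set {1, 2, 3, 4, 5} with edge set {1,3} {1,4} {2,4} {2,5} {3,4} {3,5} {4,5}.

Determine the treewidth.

A width-2 tree decomposition is:
Bags: B1 = {1, 3, 4}  B2 = {3, 4, 5}  B3 = {2, 4, 5}
Tree: B1–B2, B2–B3
Every bag has size at most 3, so the width is 3 − 1 = 2 and tw(G) ≤ 2. Conversely, {2, 4, 5} is a clique of size 3, and the vertices of any clique must share a bag in every tree decomposition; so some bag has ≥ 3 vertices and tw(G) ≥ 2. Combining the bounds, tw(G) = 2.

2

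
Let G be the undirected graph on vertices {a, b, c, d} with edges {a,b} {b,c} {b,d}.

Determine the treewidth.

A width-1 tree decomposition is:
Bags: B1 = {b, d}  B2 = {a, b}  B3 = {b, c}
Tree: B1–B2, B1–B3
Every bag has size at most 2, so the width is 2 − 1 = 1 and tw(G) ≤ 1. Since G has at least one edge (e.g. d–b), it is not an edgeless graph, so tw(G) ≥ 1. Therefore the treewidth is 1.

1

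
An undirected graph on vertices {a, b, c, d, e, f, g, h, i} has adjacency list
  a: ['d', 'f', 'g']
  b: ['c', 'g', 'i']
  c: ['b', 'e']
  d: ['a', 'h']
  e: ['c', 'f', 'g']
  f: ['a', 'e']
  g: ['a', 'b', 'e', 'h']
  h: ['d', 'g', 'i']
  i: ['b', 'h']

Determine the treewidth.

3

A width-3 tree decomposition is:
Bags: B1 = {b, c, e, f}  B2 = {b, e, f, g}  B3 = {a, b, f, g}  B4 = {a, b, g, i}  B5 = {a, g, h, i}  B6 = {a, d, h, i}
Tree: B1–B2, B2–B3, B3–B4, B4–B5, B5–B6
Every bag has size at most 4, so the width is 4 − 1 = 3 and tw(G) ≤ 3. For the lower bound: the 4 vertex sets {c,e,f}, {b}, {g}, {a,d,h,i} are disjoint, each induces a connected subgraph, and every pair is joined by at least one edge of G. Contracting each set to a single vertex therefore yields K_{4} as a minor, and since treewidth is minor-monotone, tw(G) ≥ tw(K_{4}) = 3. The upper and lower bounds meet at 3, so that is the treewidth.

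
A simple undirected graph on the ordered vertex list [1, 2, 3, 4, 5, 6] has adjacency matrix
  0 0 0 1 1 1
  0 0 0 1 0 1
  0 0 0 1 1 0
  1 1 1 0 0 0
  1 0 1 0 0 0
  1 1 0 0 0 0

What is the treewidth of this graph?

A width-2 tree decomposition is:
Bags: B1 = {3, 4, 5}  B2 = {1, 4, 5}  B3 = {1, 2, 4}  B4 = {1, 2, 6}
Tree: B1–B2, B2–B3, B3–B4
The largest bag has 3 vertices, giving width 2; this decomposition certifies tw(G) ≤ 2. Since 3–5–1–4–3 is a cycle in G, G is not acyclic. Forests are exactly the graphs of treewidth ≤ 1, so tw(G) ≥ 2. The upper and lower bounds meet at 2, so that is the treewidth.

2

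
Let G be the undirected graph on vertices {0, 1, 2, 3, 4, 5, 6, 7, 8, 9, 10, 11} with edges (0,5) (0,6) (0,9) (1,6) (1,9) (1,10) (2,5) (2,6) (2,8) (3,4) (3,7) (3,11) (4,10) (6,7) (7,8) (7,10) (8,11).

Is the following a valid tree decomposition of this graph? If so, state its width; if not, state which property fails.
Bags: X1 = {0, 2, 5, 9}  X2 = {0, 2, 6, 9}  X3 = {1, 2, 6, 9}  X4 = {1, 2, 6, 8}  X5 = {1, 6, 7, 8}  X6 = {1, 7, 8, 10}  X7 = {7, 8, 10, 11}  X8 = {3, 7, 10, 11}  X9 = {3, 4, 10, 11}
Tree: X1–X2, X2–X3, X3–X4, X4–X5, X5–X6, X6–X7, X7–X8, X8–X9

Checking the three conditions: (i) the bags cover all of {0, 1, 2, 3, 4, 5, 6, 7, 8, 9, 10, 11}; (ii) for each edge, some bag contains both endpoints; (iii) the bags containing any fixed vertex form a subtree. All hold, so the decomposition is valid with width 4 − 1 = 3.

Yes; width 3.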